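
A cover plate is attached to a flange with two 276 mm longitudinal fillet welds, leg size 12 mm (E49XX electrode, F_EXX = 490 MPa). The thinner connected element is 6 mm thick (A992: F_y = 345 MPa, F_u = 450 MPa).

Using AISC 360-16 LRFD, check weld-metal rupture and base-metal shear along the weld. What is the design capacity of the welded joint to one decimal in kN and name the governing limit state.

Weld metal: throat = 0.707×12 = 8.484 mm, L = 2×276 = 552 mm. φR_n = 0.75 × 0.6 × 490 × 8.484 × 552 = 1032.6 kN.
Base metal shear (6 mm plate): yield φR_n = 1.0×0.6×345×6×552 = 685.6 kN; rupture φR_n = 0.75×0.6×450×6×552 = 670.7 kN; take 670.7 kN (rupture).
Governing: min(1032.6, 670.7) = 670.7 kN → base-metal shear.

670.7 kN (base-metal shear governs)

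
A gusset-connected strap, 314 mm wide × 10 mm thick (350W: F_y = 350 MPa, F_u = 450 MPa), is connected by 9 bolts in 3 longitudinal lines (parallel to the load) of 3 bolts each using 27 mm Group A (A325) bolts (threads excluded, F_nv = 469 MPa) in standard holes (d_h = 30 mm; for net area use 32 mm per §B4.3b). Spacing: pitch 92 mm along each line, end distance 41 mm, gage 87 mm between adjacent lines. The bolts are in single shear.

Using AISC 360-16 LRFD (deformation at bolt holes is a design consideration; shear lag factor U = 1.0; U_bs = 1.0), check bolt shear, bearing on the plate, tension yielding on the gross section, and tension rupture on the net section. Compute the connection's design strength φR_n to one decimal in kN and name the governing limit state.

735.8 kN (net-section rupture governs)

Bolt shear: A_b = π(27)²/4 = 572.56 mm². φR_n = 0.75 × 469 × 572.56 × 9 × 1 = 1812.6 kN.
Bearing (10 mm plate, F_u = 450 MPa): end bolts L_c = 41 − 30/2 = 26, R_n = min(1.2×26×10×450, 2.4×27×10×450) = 140.4 kN/bolt; interior L_c = 92 − 30 = 62, R_n = 291.6 kN/bolt. φR_n = 0.75 × (3×140.4 + 6×291.6) = 1628.1 kN.
Tension yield (gross): A_g = 314×10 = 3140 mm². φR_n = 0.90 × 350 × 3140 = 989.1 kN.
Tension rupture (net): A_n = (314 − 3×32)×10 = 2180 mm² (U = 1.0, A_e = A_n). φR_n = 0.75 × 450 × 2180 = 735.8 kN.
Governing: min(1812.6, 1628.1, 989.1, 735.8) = 735.8 kN → net-section rupture.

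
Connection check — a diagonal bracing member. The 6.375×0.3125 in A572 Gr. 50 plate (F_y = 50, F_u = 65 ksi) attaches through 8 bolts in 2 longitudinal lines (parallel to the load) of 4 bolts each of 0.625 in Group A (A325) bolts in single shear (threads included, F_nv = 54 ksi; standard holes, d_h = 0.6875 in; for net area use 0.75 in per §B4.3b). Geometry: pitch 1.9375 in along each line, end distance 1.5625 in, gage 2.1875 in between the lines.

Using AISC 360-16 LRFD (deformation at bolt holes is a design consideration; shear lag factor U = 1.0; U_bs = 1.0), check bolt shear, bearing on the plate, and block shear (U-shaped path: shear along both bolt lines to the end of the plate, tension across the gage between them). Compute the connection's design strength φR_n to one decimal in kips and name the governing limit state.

Bolt shear: A_b = π(0.625)²/4 = 0.3068 in². φR_n = 0.75 × 54 × 0.3068 × 8 × 1 = 99.4 kips.
Bearing (0.3125 in plate, F_u = 65 ksi): end bolts L_c = 1.5625 − 0.6875/2 = 1.21875, R_n = min(1.2×1.21875×0.3125×65, 2.4×0.625×0.3125×65) = 29.707 kips/bolt; interior L_c = 1.9375 − 0.6875 = 1.25, R_n = 30.469 kips/bolt. φR_n = 0.75 × (2×29.707 + 6×30.469) = 181.7 kips.
Block shear: shear path 2×[1.5625+3×1.9375] = 2×7.375 in, A_gv = 4.6094, A_nv = 2×(7.375 − 3.5×0.75)×0.3125 = 2.9688 in²; tension across gage: (2.1875 − 1×0.75)×0.3125 = 0.44922 in². R_n = min(0.6×65×2.9688, 0.6×50×4.6094) + 1.0×65×0.44922 = min(115.78, 138.28) + 29.199 = 144.98 kips. φR_n = 0.75 × 144.98 = 108.7 kips.
Governing: min(99.4, 181.7, 108.7) = 99.4 kips → bolt shear.

99.4 kips (bolt shear governs)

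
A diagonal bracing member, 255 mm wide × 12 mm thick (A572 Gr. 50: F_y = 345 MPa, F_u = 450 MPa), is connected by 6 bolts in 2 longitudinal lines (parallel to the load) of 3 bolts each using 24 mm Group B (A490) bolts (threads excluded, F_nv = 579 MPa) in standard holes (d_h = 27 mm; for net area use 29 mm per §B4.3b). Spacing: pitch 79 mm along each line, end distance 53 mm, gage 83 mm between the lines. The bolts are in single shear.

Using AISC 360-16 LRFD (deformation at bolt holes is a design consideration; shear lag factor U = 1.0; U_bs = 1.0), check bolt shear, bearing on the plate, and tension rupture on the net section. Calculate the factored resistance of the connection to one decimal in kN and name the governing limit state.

Bolt shear: A_b = π(24)²/4 = 452.39 mm². φR_n = 0.75 × 579 × 452.39 × 6 × 1 = 1178.7 kN.
Bearing (12 mm plate, F_u = 450 MPa): end bolts L_c = 53 − 27/2 = 39.5, R_n = min(1.2×39.5×12×450, 2.4×24×12×450) = 255.96 kN/bolt; interior L_c = 79 − 27 = 52, R_n = 311.04 kN/bolt. φR_n = 0.75 × (2×255.96 + 4×311.04) = 1317.1 kN.
Tension rupture (net): A_n = (255 − 2×29)×12 = 2364 mm² (U = 1.0, A_e = A_n). φR_n = 0.75 × 450 × 2364 = 797.9 kN.
Governing: min(1178.7, 1317.1, 797.9) = 797.9 kN → net-section rupture.

797.9 kN (net-section rupture governs)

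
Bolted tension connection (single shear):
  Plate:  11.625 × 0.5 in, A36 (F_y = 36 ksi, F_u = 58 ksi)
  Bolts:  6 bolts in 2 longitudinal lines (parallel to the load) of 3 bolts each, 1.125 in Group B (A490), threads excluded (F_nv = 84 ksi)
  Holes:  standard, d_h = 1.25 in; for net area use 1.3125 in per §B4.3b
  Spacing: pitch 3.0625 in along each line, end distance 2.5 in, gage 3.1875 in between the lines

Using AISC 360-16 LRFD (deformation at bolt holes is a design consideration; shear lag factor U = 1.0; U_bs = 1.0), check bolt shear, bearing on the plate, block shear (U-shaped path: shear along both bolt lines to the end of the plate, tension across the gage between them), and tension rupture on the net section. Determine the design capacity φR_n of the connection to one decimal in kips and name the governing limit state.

180.3 kips (block shear governs)

Bolt shear: A_b = π(1.125)²/4 = 0.99402 in². φR_n = 0.75 × 84 × 0.99402 × 6 × 1 = 375.7 kips.
Bearing (0.5 in plate, F_u = 58 ksi): end bolts L_c = 2.5 − 1.25/2 = 1.875, R_n = min(1.2×1.875×0.5×58, 2.4×1.125×0.5×58) = 65.25 kips/bolt; interior L_c = 3.0625 − 1.25 = 1.8125, R_n = 63.075 kips/bolt. φR_n = 0.75 × (2×65.25 + 4×63.075) = 287.1 kips.
Block shear: shear path 2×[2.5+2×3.0625] = 2×8.625 in, A_gv = 8.625, A_nv = 2×(8.625 − 2.5×1.3125)×0.5 = 5.3438 in²; tension across gage: (3.1875 − 1×1.3125)×0.5 = 0.9375 in². R_n = min(0.6×58×5.3438, 0.6×36×8.625) + 1.0×58×0.9375 = min(185.96, 186.3) + 54.375 = 240.34 kips. φR_n = 0.75 × 240.34 = 180.3 kips.
Tension rupture (net): A_n = (11.625 − 2×1.3125)×0.5 = 4.5 in² (U = 1.0, A_e = A_n). φR_n = 0.75 × 58 × 4.5 = 195.8 kips.
Governing: min(375.7, 287.1, 180.3, 195.8) = 180.3 kips → block shear.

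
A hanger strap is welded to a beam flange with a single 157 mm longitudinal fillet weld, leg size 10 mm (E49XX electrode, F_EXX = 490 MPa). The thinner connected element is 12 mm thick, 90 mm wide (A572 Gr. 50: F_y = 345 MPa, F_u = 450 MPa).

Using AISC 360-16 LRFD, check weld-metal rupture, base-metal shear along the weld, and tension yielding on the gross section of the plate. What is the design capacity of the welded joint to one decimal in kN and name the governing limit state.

Weld metal: throat = 0.707×10 = 7.07 mm, L = 157 mm. φR_n = 0.75 × 0.6 × 490 × 7.07 × 157 = 244.8 kN.
Base metal shear (12 mm plate): yield φR_n = 1.0×0.6×345×12×157 = 390.0 kN; rupture φR_n = 0.75×0.6×450×12×157 = 381.5 kN; take 381.5 kN (rupture).
Tension yield (gross): A_g = 90×12 = 1080 mm². φR_n = 0.90 × 345 × 1080 = 335.3 kN.
Governing: min(244.8, 381.5, 335.3) = 244.8 kN → weld metal.

244.8 kN (weld metal governs)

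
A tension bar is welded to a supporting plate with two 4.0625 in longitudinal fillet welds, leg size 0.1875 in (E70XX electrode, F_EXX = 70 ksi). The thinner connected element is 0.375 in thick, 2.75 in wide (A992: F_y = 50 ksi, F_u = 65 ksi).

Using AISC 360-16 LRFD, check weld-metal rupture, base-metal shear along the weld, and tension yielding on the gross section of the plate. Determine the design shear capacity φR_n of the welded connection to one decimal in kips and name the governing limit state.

Weld metal: throat = 0.707×0.1875 = 0.13256 in, L = 2×4.0625 = 8.125 in. φR_n = 0.75 × 0.6 × 70 × 0.13256 × 8.125 = 33.9 kips.
Base metal shear (0.375 in plate): yield φR_n = 1.0×0.6×50×0.375×8.125 = 91.4 kips; rupture φR_n = 0.75×0.6×65×0.375×8.125 = 89.1 kips; take 89.1 kips (rupture).
Tension yield (gross): A_g = 2.75×0.375 = 1.0313 in². φR_n = 0.90 × 50 × 1.0313 = 46.4 kips.
Governing: min(33.9, 89.1, 46.4) = 33.9 kips → weld metal.

33.9 kips (weld metal governs)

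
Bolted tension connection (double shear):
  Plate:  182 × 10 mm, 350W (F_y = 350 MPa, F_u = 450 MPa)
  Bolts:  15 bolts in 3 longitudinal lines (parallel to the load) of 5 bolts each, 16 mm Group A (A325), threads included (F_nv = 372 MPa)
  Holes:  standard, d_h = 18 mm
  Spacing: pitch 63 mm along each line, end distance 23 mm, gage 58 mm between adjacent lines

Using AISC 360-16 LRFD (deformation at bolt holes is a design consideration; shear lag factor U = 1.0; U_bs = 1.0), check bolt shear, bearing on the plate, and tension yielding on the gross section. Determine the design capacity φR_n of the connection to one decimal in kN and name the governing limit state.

Bolt shear: A_b = π(16)²/4 = 201.06 mm². φR_n = 0.75 × 372 × 201.06 × 15 × 2 = 1682.9 kN.
Bearing (10 mm plate, F_u = 450 MPa): end bolts L_c = 23 − 18/2 = 14, R_n = min(1.2×14×10×450, 2.4×16×10×450) = 75.6 kN/bolt; interior L_c = 63 − 18 = 45, R_n = 172.8 kN/bolt. φR_n = 0.75 × (3×75.6 + 12×172.8) = 1725.3 kN.
Tension yield (gross): A_g = 182×10 = 1820 mm². φR_n = 0.90 × 350 × 1820 = 573.3 kN.
Governing: min(1682.9, 1725.3, 573.3) = 573.3 kN → gross-section yield.

573.3 kN (gross-section yield governs)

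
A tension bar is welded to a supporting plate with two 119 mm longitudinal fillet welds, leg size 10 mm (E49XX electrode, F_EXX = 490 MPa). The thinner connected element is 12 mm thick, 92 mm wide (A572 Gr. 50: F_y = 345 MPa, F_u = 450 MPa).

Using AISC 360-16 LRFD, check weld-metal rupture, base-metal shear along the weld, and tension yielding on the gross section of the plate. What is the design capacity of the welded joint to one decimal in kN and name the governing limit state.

342.8 kN (gross-section yield governs)

Weld metal: throat = 0.707×10 = 7.07 mm, L = 2×119 = 238 mm. φR_n = 0.75 × 0.6 × 490 × 7.07 × 238 = 371.0 kN.
Base metal shear (12 mm plate): yield φR_n = 1.0×0.6×345×12×238 = 591.2 kN; rupture φR_n = 0.75×0.6×450×12×238 = 578.3 kN; take 578.3 kN (rupture).
Tension yield (gross): A_g = 92×12 = 1104 mm². φR_n = 0.90 × 345 × 1104 = 342.8 kN.
Governing: min(371.0, 578.3, 342.8) = 342.8 kN → gross-section yield.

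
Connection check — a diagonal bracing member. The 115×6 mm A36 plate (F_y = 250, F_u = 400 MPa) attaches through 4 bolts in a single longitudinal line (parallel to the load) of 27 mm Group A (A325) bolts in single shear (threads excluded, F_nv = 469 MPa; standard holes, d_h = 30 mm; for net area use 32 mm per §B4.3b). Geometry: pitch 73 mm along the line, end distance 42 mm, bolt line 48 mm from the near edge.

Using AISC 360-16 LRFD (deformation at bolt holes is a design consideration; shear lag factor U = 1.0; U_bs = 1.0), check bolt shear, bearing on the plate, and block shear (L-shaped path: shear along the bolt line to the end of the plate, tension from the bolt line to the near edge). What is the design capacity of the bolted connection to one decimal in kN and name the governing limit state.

Bolt shear: A_b = π(27)²/4 = 572.56 mm². φR_n = 0.75 × 469 × 572.56 × 4 × 1 = 805.6 kN.
Bearing (6 mm plate, F_u = 400 MPa): end bolts L_c = 42 − 30/2 = 27, R_n = min(1.2×27×6×400, 2.4×27×6×400) = 77.76 kN/bolt; interior L_c = 73 − 30 = 43, R_n = 123.84 kN/bolt. φR_n = 0.75 × (1×77.76 + 3×123.84) = 337.0 kN.
Block shear: shear path 1×[42+3×73] = 1×261 mm, A_gv = 1566, A_nv = 1×(261 − 3.5×32)×6 = 894 mm²; tension to near edge: (48 − 0.5×32)×6 = 192 mm². R_n = min(0.6×400×894, 0.6×250×1566) + 1.0×400×192 = min(214.56, 234.9) + 76.8 = 291.36 kN. φR_n = 0.75 × 291.36 = 218.5 kN.
Governing: min(805.6, 337.0, 218.5) = 218.5 kN → block shear.

218.5 kN (block shear governs)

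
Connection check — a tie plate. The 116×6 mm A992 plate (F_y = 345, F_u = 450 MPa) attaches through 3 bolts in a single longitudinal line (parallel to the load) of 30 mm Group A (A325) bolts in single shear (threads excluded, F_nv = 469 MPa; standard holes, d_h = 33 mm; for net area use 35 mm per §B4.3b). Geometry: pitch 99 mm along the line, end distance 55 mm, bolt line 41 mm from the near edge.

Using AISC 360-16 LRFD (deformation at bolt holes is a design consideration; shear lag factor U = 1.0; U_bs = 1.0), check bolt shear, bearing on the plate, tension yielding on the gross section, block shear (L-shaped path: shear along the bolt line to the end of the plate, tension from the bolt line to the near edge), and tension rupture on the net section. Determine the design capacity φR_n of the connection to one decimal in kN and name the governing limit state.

164.0 kN (net-section rupture governs)

Bolt shear: A_b = π(30)²/4 = 706.86 mm². φR_n = 0.75 × 469 × 706.86 × 3 × 1 = 745.9 kN.
Bearing (6 mm plate, F_u = 450 MPa): end bolts L_c = 55 − 33/2 = 38.5, R_n = min(1.2×38.5×6×450, 2.4×30×6×450) = 124.74 kN/bolt; interior L_c = 99 − 33 = 66, R_n = 194.4 kN/bolt. φR_n = 0.75 × (1×124.74 + 2×194.4) = 385.2 kN.
Tension yield (gross): A_g = 116×6 = 696 mm². φR_n = 0.90 × 345 × 696 = 216.1 kN.
Block shear: shear path 1×[55+2×99] = 1×253 mm, A_gv = 1518, A_nv = 1×(253 − 2.5×35)×6 = 993 mm²; tension to near edge: (41 − 0.5×35)×6 = 141 mm². R_n = min(0.6×450×993, 0.6×345×1518) + 1.0×450×141 = min(268.11, 314.23) + 63.45 = 331.56 kN. φR_n = 0.75 × 331.56 = 248.7 kN.
Tension rupture (net): A_n = (116 − 1×35)×6 = 486 mm² (U = 1.0, A_e = A_n). φR_n = 0.75 × 450 × 486 = 164.0 kN.
Governing: min(745.9, 385.2, 216.1, 248.7, 164.0) = 164.0 kN → net-section rupture.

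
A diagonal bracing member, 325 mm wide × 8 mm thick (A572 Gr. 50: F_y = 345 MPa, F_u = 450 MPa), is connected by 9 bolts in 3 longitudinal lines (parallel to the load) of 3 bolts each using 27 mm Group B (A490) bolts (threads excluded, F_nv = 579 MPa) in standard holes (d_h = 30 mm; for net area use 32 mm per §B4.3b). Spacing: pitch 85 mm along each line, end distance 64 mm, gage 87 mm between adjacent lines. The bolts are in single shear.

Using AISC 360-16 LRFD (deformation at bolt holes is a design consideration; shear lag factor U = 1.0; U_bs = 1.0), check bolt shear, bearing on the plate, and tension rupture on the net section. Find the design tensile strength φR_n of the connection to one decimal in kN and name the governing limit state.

618.3 kN (net-section rupture governs)

Bolt shear: A_b = π(27)²/4 = 572.56 mm². φR_n = 0.75 × 579 × 572.56 × 9 × 1 = 2237.7 kN.
Bearing (8 mm plate, F_u = 450 MPa): end bolts L_c = 64 − 30/2 = 49, R_n = min(1.2×49×8×450, 2.4×27×8×450) = 211.68 kN/bolt; interior L_c = 85 − 30 = 55, R_n = 233.28 kN/bolt. φR_n = 0.75 × (3×211.68 + 6×233.28) = 1526.0 kN.
Tension rupture (net): A_n = (325 − 3×32)×8 = 1832 mm² (U = 1.0, A_e = A_n). φR_n = 0.75 × 450 × 1832 = 618.3 kN.
Governing: min(2237.7, 1526.0, 618.3) = 618.3 kN → net-section rupture.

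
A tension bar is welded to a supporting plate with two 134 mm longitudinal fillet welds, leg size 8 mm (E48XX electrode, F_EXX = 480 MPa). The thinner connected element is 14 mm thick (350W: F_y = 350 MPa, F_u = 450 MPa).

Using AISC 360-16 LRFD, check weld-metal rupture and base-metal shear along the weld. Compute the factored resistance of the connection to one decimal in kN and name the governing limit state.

327.4 kN (weld metal governs)

Weld metal: throat = 0.707×8 = 5.656 mm, L = 2×134 = 268 mm. φR_n = 0.75 × 0.6 × 480 × 5.656 × 268 = 327.4 kN.
Base metal shear (14 mm plate): yield φR_n = 1.0×0.6×350×14×268 = 787.9 kN; rupture φR_n = 0.75×0.6×450×14×268 = 759.8 kN; take 759.8 kN (rupture).
Governing: min(327.4, 759.8) = 327.4 kN → weld metal.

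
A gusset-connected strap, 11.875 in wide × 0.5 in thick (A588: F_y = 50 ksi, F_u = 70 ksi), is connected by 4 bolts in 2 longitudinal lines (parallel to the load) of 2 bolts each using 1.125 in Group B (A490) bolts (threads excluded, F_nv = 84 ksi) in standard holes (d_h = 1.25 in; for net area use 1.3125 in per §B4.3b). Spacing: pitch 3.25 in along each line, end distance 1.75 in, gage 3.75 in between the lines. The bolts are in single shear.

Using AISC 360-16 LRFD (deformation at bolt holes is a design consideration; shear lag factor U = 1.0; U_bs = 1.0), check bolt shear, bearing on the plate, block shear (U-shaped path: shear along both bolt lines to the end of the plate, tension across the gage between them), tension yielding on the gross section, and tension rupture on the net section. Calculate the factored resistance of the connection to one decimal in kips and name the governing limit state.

159.5 kips (block shear governs)

Bolt shear: A_b = π(1.125)²/4 = 0.99402 in². φR_n = 0.75 × 84 × 0.99402 × 4 × 1 = 250.5 kips.
Bearing (0.5 in plate, F_u = 70 ksi): end bolts L_c = 1.75 − 1.25/2 = 1.125, R_n = min(1.2×1.125×0.5×70, 2.4×1.125×0.5×70) = 47.25 kips/bolt; interior L_c = 3.25 − 1.25 = 2, R_n = 84 kips/bolt. φR_n = 0.75 × (2×47.25 + 2×84) = 196.9 kips.
Block shear: shear path 2×[1.75+1×3.25] = 2×5 in, A_gv = 5, A_nv = 2×(5 − 1.5×1.3125)×0.5 = 3.0313 in²; tension across gage: (3.75 − 1×1.3125)×0.5 = 1.2188 in². R_n = min(0.6×70×3.0313, 0.6×50×5) + 1.0×70×1.2188 = min(127.31, 150) + 85.316 = 212.63 kips. φR_n = 0.75 × 212.63 = 159.5 kips.
Tension yield (gross): A_g = 11.875×0.5 = 5.9375 in². φR_n = 0.90 × 50 × 5.9375 = 267.2 kips.
Tension rupture (net): A_n = (11.875 − 2×1.3125)×0.5 = 4.625 in² (U = 1.0, A_e = A_n). φR_n = 0.75 × 70 × 4.625 = 242.8 kips.
Governing: min(250.5, 196.9, 159.5, 267.2, 242.8) = 159.5 kips → block shear.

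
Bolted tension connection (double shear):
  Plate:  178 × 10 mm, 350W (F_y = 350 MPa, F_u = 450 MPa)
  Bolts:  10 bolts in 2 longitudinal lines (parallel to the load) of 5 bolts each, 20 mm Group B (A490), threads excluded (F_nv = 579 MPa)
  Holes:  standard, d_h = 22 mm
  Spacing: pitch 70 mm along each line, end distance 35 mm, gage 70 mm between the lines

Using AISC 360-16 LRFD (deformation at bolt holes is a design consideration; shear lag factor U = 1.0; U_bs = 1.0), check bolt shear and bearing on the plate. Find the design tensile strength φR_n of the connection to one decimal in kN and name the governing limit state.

Bolt shear: A_b = π(20)²/4 = 314.16 mm². φR_n = 0.75 × 579 × 314.16 × 10 × 2 = 2728.5 kN.
Bearing (10 mm plate, F_u = 450 MPa): end bolts L_c = 35 − 22/2 = 24, R_n = min(1.2×24×10×450, 2.4×20×10×450) = 129.6 kN/bolt; interior L_c = 70 − 22 = 48, R_n = 216 kN/bolt. φR_n = 0.75 × (2×129.6 + 8×216) = 1490.4 kN.
Governing: min(2728.5, 1490.4) = 1490.4 kN → bearing.

1490.4 kN (bearing governs)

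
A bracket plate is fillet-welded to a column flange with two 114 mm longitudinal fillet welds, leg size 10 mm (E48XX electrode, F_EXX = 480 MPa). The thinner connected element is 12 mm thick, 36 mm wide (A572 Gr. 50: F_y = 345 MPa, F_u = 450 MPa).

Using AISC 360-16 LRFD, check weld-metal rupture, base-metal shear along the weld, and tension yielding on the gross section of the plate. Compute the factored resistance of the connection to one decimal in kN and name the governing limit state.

Weld metal: throat = 0.707×10 = 7.07 mm, L = 2×114 = 228 mm. φR_n = 0.75 × 0.6 × 480 × 7.07 × 228 = 348.2 kN.
Base metal shear (12 mm plate): yield φR_n = 1.0×0.6×345×12×228 = 566.4 kN; rupture φR_n = 0.75×0.6×450×12×228 = 554.0 kN; take 554.0 kN (rupture).
Tension yield (gross): A_g = 36×12 = 432 mm². φR_n = 0.90 × 345 × 432 = 134.1 kN.
Governing: min(348.2, 554.0, 134.1) = 134.1 kN → gross-section yield.

134.1 kN (gross-section yield governs)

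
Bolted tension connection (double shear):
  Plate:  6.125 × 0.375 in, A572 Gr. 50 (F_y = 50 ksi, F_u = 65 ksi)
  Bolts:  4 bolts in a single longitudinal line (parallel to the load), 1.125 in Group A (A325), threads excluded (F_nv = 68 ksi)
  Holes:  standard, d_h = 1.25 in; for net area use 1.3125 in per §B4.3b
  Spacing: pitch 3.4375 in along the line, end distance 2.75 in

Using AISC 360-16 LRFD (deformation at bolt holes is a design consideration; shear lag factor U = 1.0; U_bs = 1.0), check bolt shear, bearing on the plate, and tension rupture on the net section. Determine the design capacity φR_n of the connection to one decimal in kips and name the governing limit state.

88.0 kips (net-section rupture governs)

Bolt shear: A_b = π(1.125)²/4 = 0.99402 in². φR_n = 0.75 × 68 × 0.99402 × 4 × 2 = 405.6 kips.
Bearing (0.375 in plate, F_u = 65 ksi): end bolts L_c = 2.75 − 1.25/2 = 2.125, R_n = min(1.2×2.125×0.375×65, 2.4×1.125×0.375×65) = 62.156 kips/bolt; interior L_c = 3.4375 − 1.25 = 2.1875, R_n = 63.984 kips/bolt. φR_n = 0.75 × (1×62.156 + 3×63.984) = 190.6 kips.
Tension rupture (net): A_n = (6.125 − 1×1.3125)×0.375 = 1.8047 in² (U = 1.0, A_e = A_n). φR_n = 0.75 × 65 × 1.8047 = 88.0 kips.
Governing: min(405.6, 190.6, 88.0) = 88.0 kips → net-section rupture.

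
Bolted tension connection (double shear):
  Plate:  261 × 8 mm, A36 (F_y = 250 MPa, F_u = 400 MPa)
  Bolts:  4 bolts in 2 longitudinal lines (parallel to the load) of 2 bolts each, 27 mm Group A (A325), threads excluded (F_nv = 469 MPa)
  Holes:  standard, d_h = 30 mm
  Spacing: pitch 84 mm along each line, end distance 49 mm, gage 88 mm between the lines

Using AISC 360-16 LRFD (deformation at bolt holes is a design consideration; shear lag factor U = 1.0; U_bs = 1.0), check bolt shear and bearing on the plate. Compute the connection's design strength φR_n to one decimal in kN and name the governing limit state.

Bolt shear: A_b = π(27)²/4 = 572.56 mm². φR_n = 0.75 × 469 × 572.56 × 4 × 2 = 1611.2 kN.
Bearing (8 mm plate, F_u = 400 MPa): end bolts L_c = 49 − 30/2 = 34, R_n = min(1.2×34×8×400, 2.4×27×8×400) = 130.56 kN/bolt; interior L_c = 84 − 30 = 54, R_n = 207.36 kN/bolt. φR_n = 0.75 × (2×130.56 + 2×207.36) = 506.9 kN.
Governing: min(1611.2, 506.9) = 506.9 kN → bearing.

506.9 kN (bearing governs)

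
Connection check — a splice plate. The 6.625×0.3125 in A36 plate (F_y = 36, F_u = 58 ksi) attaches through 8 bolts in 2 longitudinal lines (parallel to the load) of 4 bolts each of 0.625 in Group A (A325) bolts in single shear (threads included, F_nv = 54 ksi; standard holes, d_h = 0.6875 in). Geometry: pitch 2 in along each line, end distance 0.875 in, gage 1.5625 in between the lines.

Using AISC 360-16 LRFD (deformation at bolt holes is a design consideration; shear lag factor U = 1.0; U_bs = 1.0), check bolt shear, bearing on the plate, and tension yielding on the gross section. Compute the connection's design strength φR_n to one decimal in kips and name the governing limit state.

Bolt shear: A_b = π(0.625)²/4 = 0.3068 in². φR_n = 0.75 × 54 × 0.3068 × 8 × 1 = 99.4 kips.
Bearing (0.3125 in plate, F_u = 58 ksi): end bolts L_c = 0.875 − 0.6875/2 = 0.53125, R_n = min(1.2×0.53125×0.3125×58, 2.4×0.625×0.3125×58) = 11.555 kips/bolt; interior L_c = 2 − 0.6875 = 1.3125, R_n = 27.188 kips/bolt. φR_n = 0.75 × (2×11.555 + 6×27.188) = 139.7 kips.
Tension yield (gross): A_g = 6.625×0.3125 = 2.0703 in². φR_n = 0.90 × 36 × 2.0703 = 67.1 kips.
Governing: min(99.4, 139.7, 67.1) = 67.1 kips → gross-section yield.

67.1 kips (gross-section yield governs)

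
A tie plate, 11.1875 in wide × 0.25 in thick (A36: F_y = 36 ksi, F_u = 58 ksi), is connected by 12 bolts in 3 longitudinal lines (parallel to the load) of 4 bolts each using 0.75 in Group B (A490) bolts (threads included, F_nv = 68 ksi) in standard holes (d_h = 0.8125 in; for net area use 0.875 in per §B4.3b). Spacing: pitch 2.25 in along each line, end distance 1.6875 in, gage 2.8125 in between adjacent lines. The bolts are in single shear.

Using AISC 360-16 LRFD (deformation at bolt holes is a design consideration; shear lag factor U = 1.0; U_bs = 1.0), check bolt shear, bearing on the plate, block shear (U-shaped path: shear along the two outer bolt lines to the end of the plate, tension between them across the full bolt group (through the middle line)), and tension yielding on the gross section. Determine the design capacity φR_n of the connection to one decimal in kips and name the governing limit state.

90.6 kips (gross-section yield governs)

Bolt shear: A_b = π(0.75)²/4 = 0.44179 in². φR_n = 0.75 × 68 × 0.44179 × 12 × 1 = 270.4 kips.
Bearing (0.25 in plate, F_u = 58 ksi): end bolts L_c = 1.6875 − 0.8125/2 = 1.28125, R_n = min(1.2×1.28125×0.25×58, 2.4×0.75×0.25×58) = 22.294 kips/bolt; interior L_c = 2.25 − 0.8125 = 1.4375, R_n = 25.013 kips/bolt. φR_n = 0.75 × (3×22.294 + 9×25.013) = 219.0 kips.
Block shear: shear path 2×[1.6875+3×2.25] = 2×8.4375 in, A_gv = 4.2188, A_nv = 2×(8.4375 − 3.5×0.875)×0.25 = 2.6875 in²; tension across gage: (5.625 − 2×0.875)×0.25 = 0.96875 in². R_n = min(0.6×58×2.6875, 0.6×36×4.2188) + 1.0×58×0.96875 = min(93.525, 91.126) + 56.188 = 147.31 kips. φR_n = 0.75 × 147.31 = 110.5 kips.
Tension yield (gross): A_g = 11.1875×0.25 = 2.7969 in². φR_n = 0.90 × 36 × 2.7969 = 90.6 kips.
Governing: min(270.4, 219.0, 110.5, 90.6) = 90.6 kips → gross-section yield.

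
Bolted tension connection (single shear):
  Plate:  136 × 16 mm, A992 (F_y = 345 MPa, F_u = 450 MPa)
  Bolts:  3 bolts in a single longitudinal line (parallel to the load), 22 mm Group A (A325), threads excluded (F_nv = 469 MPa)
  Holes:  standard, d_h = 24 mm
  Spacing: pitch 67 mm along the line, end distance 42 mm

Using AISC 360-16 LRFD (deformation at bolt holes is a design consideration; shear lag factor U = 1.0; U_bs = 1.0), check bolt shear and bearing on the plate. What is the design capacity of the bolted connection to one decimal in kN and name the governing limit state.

Bolt shear: A_b = π(22)²/4 = 380.13 mm². φR_n = 0.75 × 469 × 380.13 × 3 × 1 = 401.1 kN.
Bearing (16 mm plate, F_u = 450 MPa): end bolts L_c = 42 − 24/2 = 30, R_n = min(1.2×30×16×450, 2.4×22×16×450) = 259.2 kN/bolt; interior L_c = 67 − 24 = 43, R_n = 371.52 kN/bolt. φR_n = 0.75 × (1×259.2 + 2×371.52) = 751.7 kN.
Governing: min(401.1, 751.7) = 401.1 kN → bolt shear.

401.1 kN (bolt shear governs)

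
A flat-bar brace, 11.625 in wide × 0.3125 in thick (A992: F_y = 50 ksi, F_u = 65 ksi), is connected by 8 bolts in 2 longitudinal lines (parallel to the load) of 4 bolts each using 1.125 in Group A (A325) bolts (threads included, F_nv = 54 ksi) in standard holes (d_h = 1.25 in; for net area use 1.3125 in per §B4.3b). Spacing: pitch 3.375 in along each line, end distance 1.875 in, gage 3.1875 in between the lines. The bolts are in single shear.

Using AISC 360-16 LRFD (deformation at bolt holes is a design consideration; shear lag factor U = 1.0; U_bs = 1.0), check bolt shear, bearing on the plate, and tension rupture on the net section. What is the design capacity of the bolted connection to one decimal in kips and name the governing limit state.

137.1 kips (net-section rupture governs)

Bolt shear: A_b = π(1.125)²/4 = 0.99402 in². φR_n = 0.75 × 54 × 0.99402 × 8 × 1 = 322.1 kips.
Bearing (0.3125 in plate, F_u = 65 ksi): end bolts L_c = 1.875 − 1.25/2 = 1.25, R_n = min(1.2×1.25×0.3125×65, 2.4×1.125×0.3125×65) = 30.469 kips/bolt; interior L_c = 3.375 − 1.25 = 2.125, R_n = 51.797 kips/bolt. φR_n = 0.75 × (2×30.469 + 6×51.797) = 278.8 kips.
Tension rupture (net): A_n = (11.625 − 2×1.3125)×0.3125 = 2.8125 in² (U = 1.0, A_e = A_n). φR_n = 0.75 × 65 × 2.8125 = 137.1 kips.
Governing: min(322.1, 278.8, 137.1) = 137.1 kips → net-section rupture.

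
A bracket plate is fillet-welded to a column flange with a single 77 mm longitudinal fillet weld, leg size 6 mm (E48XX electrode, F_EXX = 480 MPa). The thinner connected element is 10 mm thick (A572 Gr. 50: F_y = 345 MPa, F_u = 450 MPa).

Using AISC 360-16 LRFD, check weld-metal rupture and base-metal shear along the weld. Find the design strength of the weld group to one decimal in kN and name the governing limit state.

70.6 kN (weld metal governs)

Weld metal: throat = 0.707×6 = 4.242 mm, L = 77 mm. φR_n = 0.75 × 0.6 × 480 × 4.242 × 77 = 70.6 kN.
Base metal shear (10 mm plate): yield φR_n = 1.0×0.6×345×10×77 = 159.4 kN; rupture φR_n = 0.75×0.6×450×10×77 = 155.9 kN; take 155.9 kN (rupture).
Governing: min(70.6, 155.9) = 70.6 kN → weld metal.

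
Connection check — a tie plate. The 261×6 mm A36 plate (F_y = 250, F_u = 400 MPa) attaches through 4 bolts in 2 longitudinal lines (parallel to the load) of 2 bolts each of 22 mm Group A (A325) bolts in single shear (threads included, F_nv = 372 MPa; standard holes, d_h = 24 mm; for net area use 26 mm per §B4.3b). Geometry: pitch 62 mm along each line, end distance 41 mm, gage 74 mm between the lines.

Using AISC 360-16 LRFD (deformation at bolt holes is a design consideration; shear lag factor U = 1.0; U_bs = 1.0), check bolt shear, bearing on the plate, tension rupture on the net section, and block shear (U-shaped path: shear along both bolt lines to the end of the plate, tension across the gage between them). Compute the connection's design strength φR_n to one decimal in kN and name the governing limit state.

Bolt shear: A_b = π(22)²/4 = 380.13 mm². φR_n = 0.75 × 372 × 380.13 × 4 × 1 = 424.2 kN.
Bearing (6 mm plate, F_u = 400 MPa): end bolts L_c = 41 − 24/2 = 29, R_n = min(1.2×29×6×400, 2.4×22×6×400) = 83.52 kN/bolt; interior L_c = 62 − 24 = 38, R_n = 109.44 kN/bolt. φR_n = 0.75 × (2×83.52 + 2×109.44) = 289.4 kN.
Tension rupture (net): A_n = (261 − 2×26)×6 = 1254 mm² (U = 1.0, A_e = A_n). φR_n = 0.75 × 400 × 1254 = 376.2 kN.
Block shear: shear path 2×[41+1×62] = 2×103 mm, A_gv = 1236, A_nv = 2×(103 − 1.5×26)×6 = 768 mm²; tension across gage: (74 − 1×26)×6 = 288 mm². R_n = min(0.6×400×768, 0.6×250×1236) + 1.0×400×288 = min(184.32, 185.4) + 115.2 = 299.52 kN. φR_n = 0.75 × 299.52 = 224.6 kN.
Governing: min(424.2, 289.4, 376.2, 224.6) = 224.6 kN → block shear.

224.6 kN (block shear governs)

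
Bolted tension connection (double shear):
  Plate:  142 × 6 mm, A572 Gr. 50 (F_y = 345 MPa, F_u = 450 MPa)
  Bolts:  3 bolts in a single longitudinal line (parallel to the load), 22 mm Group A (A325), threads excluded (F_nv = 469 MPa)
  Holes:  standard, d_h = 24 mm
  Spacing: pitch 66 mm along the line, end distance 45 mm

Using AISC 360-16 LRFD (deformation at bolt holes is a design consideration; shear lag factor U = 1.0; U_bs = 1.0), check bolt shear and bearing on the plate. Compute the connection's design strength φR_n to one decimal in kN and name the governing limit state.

Bolt shear: A_b = π(22)²/4 = 380.13 mm². φR_n = 0.75 × 469 × 380.13 × 3 × 2 = 802.3 kN.
Bearing (6 mm plate, F_u = 450 MPa): end bolts L_c = 45 − 24/2 = 33, R_n = min(1.2×33×6×450, 2.4×22×6×450) = 106.92 kN/bolt; interior L_c = 66 − 24 = 42, R_n = 136.08 kN/bolt. φR_n = 0.75 × (1×106.92 + 2×136.08) = 284.3 kN.
Governing: min(802.3, 284.3) = 284.3 kN → bearing.

284.3 kN (bearing governs)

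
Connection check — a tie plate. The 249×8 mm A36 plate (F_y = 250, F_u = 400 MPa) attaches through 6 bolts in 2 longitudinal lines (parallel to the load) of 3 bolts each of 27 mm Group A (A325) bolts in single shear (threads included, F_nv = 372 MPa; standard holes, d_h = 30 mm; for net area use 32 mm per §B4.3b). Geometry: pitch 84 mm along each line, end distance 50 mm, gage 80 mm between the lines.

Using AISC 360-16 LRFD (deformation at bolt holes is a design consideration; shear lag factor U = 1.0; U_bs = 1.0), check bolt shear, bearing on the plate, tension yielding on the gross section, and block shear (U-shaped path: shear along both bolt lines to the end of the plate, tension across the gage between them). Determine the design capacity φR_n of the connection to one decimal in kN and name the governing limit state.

448.2 kN (gross-section yield governs)

Bolt shear: A_b = π(27)²/4 = 572.56 mm². φR_n = 0.75 × 372 × 572.56 × 6 × 1 = 958.5 kN.
Bearing (8 mm plate, F_u = 400 MPa): end bolts L_c = 50 − 30/2 = 35, R_n = min(1.2×35×8×400, 2.4×27×8×400) = 134.4 kN/bolt; interior L_c = 84 − 30 = 54, R_n = 207.36 kN/bolt. φR_n = 0.75 × (2×134.4 + 4×207.36) = 823.7 kN.
Tension yield (gross): A_g = 249×8 = 1992 mm². φR_n = 0.90 × 250 × 1992 = 448.2 kN.
Block shear: shear path 2×[50+2×84] = 2×218 mm, A_gv = 3488, A_nv = 2×(218 − 2.5×32)×8 = 2208 mm²; tension across gage: (80 − 1×32)×8 = 384 mm². R_n = min(0.6×400×2208, 0.6×250×3488) + 1.0×400×384 = min(529.92, 523.2) + 153.6 = 676.8 kN. φR_n = 0.75 × 676.8 = 507.6 kN.
Governing: min(958.5, 823.7, 448.2, 507.6) = 448.2 kN → gross-section yield.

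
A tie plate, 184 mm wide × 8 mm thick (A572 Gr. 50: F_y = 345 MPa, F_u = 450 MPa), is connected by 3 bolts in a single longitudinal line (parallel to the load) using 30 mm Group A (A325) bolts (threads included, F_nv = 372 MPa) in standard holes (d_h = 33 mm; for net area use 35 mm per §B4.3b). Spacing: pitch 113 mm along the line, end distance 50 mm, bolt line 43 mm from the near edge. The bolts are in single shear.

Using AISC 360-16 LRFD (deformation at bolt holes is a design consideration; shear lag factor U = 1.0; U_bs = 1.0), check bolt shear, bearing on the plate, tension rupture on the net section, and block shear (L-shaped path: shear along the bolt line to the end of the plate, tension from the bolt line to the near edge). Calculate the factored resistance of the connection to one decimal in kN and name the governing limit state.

374.2 kN (block shear governs)

Bolt shear: A_b = π(30)²/4 = 706.86 mm². φR_n = 0.75 × 372 × 706.86 × 3 × 1 = 591.6 kN.
Bearing (8 mm plate, F_u = 450 MPa): end bolts L_c = 50 − 33/2 = 33.5, R_n = min(1.2×33.5×8×450, 2.4×30×8×450) = 144.72 kN/bolt; interior L_c = 113 − 33 = 80, R_n = 259.2 kN/bolt. φR_n = 0.75 × (1×144.72 + 2×259.2) = 497.3 kN.
Tension rupture (net): A_n = (184 − 1×35)×8 = 1192 mm² (U = 1.0, A_e = A_n). φR_n = 0.75 × 450 × 1192 = 402.3 kN.
Block shear: shear path 1×[50+2×113] = 1×276 mm, A_gv = 2208, A_nv = 1×(276 − 2.5×35)×8 = 1508 mm²; tension to near edge: (43 − 0.5×35)×8 = 204 mm². R_n = min(0.6×450×1508, 0.6×345×2208) + 1.0×450×204 = min(407.16, 457.06) + 91.8 = 498.96 kN. φR_n = 0.75 × 498.96 = 374.2 kN.
Governing: min(591.6, 497.3, 402.3, 374.2) = 374.2 kN → block shear.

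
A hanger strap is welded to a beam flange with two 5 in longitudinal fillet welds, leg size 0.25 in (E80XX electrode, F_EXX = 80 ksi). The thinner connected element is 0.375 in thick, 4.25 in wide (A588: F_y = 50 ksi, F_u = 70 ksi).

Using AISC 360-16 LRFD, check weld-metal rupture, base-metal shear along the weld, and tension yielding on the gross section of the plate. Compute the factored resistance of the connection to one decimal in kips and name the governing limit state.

63.6 kips (weld metal governs)

Weld metal: throat = 0.707×0.25 = 0.17675 in, L = 2×5 = 10 in. φR_n = 0.75 × 0.6 × 80 × 0.17675 × 10 = 63.6 kips.
Base metal shear (0.375 in plate): yield φR_n = 1.0×0.6×50×0.375×10 = 112.5 kips; rupture φR_n = 0.75×0.6×70×0.375×10 = 118.1 kips; take 112.5 kips (yield).
Tension yield (gross): A_g = 4.25×0.375 = 1.5938 in². φR_n = 0.90 × 50 × 1.5938 = 71.7 kips.
Governing: min(63.6, 112.5, 71.7) = 63.6 kips → weld metal.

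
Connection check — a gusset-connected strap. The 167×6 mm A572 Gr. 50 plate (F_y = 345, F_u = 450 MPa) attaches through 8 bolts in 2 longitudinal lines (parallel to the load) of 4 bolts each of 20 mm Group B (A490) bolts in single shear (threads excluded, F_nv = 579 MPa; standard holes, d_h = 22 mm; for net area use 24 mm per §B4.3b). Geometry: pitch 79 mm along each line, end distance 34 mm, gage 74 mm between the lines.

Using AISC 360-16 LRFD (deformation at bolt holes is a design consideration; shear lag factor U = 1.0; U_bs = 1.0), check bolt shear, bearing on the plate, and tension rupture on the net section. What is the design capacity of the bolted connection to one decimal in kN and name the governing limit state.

Bolt shear: A_b = π(20)²/4 = 314.16 mm². φR_n = 0.75 × 579 × 314.16 × 8 × 1 = 1091.4 kN.
Bearing (6 mm plate, F_u = 450 MPa): end bolts L_c = 34 − 22/2 = 23, R_n = min(1.2×23×6×450, 2.4×20×6×450) = 74.52 kN/bolt; interior L_c = 79 − 22 = 57, R_n = 129.6 kN/bolt. φR_n = 0.75 × (2×74.52 + 6×129.6) = 695.0 kN.
Tension rupture (net): A_n = (167 − 2×24)×6 = 714 mm² (U = 1.0, A_e = A_n). φR_n = 0.75 × 450 × 714 = 241.0 kN.
Governing: min(1091.4, 695.0, 241.0) = 241.0 kN → net-section rupture.

241.0 kN (net-section rupture governs)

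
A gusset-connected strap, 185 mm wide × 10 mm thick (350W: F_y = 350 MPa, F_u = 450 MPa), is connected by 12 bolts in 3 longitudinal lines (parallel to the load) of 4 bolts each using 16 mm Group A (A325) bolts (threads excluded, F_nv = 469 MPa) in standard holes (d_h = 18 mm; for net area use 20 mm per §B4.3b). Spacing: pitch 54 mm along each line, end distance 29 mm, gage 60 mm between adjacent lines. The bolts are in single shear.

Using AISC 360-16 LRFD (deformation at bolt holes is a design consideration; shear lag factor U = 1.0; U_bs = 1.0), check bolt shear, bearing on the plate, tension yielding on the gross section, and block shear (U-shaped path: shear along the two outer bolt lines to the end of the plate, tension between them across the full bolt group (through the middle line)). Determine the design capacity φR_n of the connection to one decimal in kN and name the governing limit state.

582.8 kN (gross-section yield governs)

Bolt shear: A_b = π(16)²/4 = 201.06 mm². φR_n = 0.75 × 469 × 201.06 × 12 × 1 = 848.7 kN.
Bearing (10 mm plate, F_u = 450 MPa): end bolts L_c = 29 − 18/2 = 20, R_n = min(1.2×20×10×450, 2.4×16×10×450) = 108 kN/bolt; interior L_c = 54 − 18 = 36, R_n = 172.8 kN/bolt. φR_n = 0.75 × (3×108 + 9×172.8) = 1409.4 kN.
Tension yield (gross): A_g = 185×10 = 1850 mm². φR_n = 0.90 × 350 × 1850 = 582.8 kN.
Block shear: shear path 2×[29+3×54] = 2×191 mm, A_gv = 3820, A_nv = 2×(191 − 3.5×20)×10 = 2420 mm²; tension across gage: (120 − 2×20)×10 = 800 mm². R_n = min(0.6×450×2420, 0.6×350×3820) + 1.0×450×800 = min(653.4, 802.2) + 360 = 1013.4 kN. φR_n = 0.75 × 1013.4 = 760.1 kN.
Governing: min(848.7, 1409.4, 582.8, 760.1) = 582.8 kN → gross-section yield.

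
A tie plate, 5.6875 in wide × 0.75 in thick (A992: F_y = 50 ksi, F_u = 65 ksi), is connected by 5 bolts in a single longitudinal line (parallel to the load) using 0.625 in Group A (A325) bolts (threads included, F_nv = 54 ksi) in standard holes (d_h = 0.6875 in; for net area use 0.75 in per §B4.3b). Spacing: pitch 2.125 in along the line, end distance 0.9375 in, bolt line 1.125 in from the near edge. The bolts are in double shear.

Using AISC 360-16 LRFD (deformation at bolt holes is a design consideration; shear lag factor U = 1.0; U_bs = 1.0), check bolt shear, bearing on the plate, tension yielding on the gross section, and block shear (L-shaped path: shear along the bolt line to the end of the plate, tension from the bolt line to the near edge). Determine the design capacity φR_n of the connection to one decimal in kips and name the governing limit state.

Bolt shear: A_b = π(0.625)²/4 = 0.3068 in². φR_n = 0.75 × 54 × 0.3068 × 5 × 2 = 124.3 kips.
Bearing (0.75 in plate, F_u = 65 ksi): end bolts L_c = 0.9375 − 0.6875/2 = 0.59375, R_n = min(1.2×0.59375×0.75×65, 2.4×0.625×0.75×65) = 34.734 kips/bolt; interior L_c = 2.125 − 0.6875 = 1.4375, R_n = 73.125 kips/bolt. φR_n = 0.75 × (1×34.734 + 4×73.125) = 245.4 kips.
Tension yield (gross): A_g = 5.6875×0.75 = 4.2656 in². φR_n = 0.90 × 50 × 4.2656 = 192.0 kips.
Block shear: shear path 1×[0.9375+4×2.125] = 1×9.4375 in, A_gv = 7.0781, A_nv = 1×(9.4375 − 4.5×0.75)×0.75 = 4.5469 in²; tension to near edge: (1.125 − 0.5×0.75)×0.75 = 0.5625 in². R_n = min(0.6×65×4.5469, 0.6×50×7.0781) + 1.0×65×0.5625 = min(177.33, 212.34) + 36.563 = 213.89 kips. φR_n = 0.75 × 213.89 = 160.4 kips.
Governing: min(124.3, 245.4, 192.0, 160.4) = 124.3 kips → bolt shear.

124.3 kips (bolt shear governs)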